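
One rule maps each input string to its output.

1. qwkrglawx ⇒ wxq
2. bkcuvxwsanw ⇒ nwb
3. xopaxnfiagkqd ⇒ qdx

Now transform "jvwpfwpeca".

caj

The pattern: move the first character to the end, then keep only the last 3 characters.
Applying that to "jvwpfwpeca" gives "caj".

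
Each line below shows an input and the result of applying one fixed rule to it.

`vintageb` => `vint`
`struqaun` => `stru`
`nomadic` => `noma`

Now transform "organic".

orga

The rule is to keep only the first 4 characters.
"organic" → "orga".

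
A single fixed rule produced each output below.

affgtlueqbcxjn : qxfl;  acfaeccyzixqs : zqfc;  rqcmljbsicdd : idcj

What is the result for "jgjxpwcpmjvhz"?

mhjw

In each case the input is transformed by: keep one character in every 3, starting at position 3 (positions 3rd, 6th, 9th, ...), then move the last 2 characters to the front (rotate right by 2).
Starting from "jgjxpwcpmjvhz": after the first operation, "jwmh"; after the second, "mhjw".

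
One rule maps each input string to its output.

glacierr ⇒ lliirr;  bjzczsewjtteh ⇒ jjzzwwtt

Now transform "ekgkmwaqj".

kkmmqq

The pattern: keep one character in every 3, starting at position 2 (positions 2nd, 5th, 8th, ...), then double every character.
On "ekgkmwaqj": the first step gives "kmq", and the second then gives "kkmmqq".
(Check on "bjzczsewjtteh": → "jzwt" → "jjzzwwtt" ✓)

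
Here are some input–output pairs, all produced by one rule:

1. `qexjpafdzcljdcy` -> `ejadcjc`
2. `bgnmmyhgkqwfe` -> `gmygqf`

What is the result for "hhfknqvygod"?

hkqyo

What's happening: keep every other character starting from the second (positions 2nd, 4th, 6th, ...).
Doing the same to "hhfknqvygod": "hkqyo".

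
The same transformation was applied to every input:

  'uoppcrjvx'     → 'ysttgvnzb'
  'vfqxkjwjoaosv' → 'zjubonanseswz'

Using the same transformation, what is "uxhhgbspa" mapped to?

Looking at the pairs, the operation is to shift every letter 4 places forward in the alphabet (wrapping around).
Applying that to "uxhhgbspa" gives "ybllkfwte".

ybllkfwte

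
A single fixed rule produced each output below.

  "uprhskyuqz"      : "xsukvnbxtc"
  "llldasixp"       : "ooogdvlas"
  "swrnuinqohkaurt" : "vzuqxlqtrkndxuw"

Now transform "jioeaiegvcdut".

The transformation: shift every letter 3 places forward in the alphabet (wrapping around).
So "jioeaiegvcdut" becomes "mlrhdlhjyfgxw".

mlrhdlhjyfgxw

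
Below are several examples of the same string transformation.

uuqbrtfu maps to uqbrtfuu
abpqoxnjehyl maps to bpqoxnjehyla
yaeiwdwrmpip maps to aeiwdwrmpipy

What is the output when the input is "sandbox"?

andboxs

Looking at the pairs, the operation is to move the first character to the end.
"sandbox" → "andboxs".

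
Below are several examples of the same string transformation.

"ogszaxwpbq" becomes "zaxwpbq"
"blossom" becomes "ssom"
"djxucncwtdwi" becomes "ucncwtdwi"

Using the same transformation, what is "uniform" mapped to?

The transformation: delete the first 3 characters.
"uniform" → "form".

form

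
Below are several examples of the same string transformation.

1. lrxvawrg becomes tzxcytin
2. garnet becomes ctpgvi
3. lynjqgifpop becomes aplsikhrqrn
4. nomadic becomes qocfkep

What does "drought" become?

tqwijvf

Each output is the input with this applied: move the first character to the end, then shift every letter 2 places forward in the alphabet (wrapping around).
For "drought" the result is "tqwijvf".
(Check on "lynjqgifpop": → "ynjqgifpopl" → "aplsikhrqrn" ✓)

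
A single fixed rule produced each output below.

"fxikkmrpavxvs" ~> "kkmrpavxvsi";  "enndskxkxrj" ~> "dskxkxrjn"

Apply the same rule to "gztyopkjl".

yopkjlt

What's happening: delete the first 2 characters, then move the first character to the end.
Working it through for "gztyopkjl": intermediate "tyopkjl", final "yopkjlt".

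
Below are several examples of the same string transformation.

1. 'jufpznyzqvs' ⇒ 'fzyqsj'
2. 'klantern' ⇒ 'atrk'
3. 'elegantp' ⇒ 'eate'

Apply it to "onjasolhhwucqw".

jslhuqo

Looking at the pairs, the operation is to keep every other character starting from the first (positions 1st, 3rd, 5th, ...), then move the first character to the end.
On "onjasolhhwucqw" that produces "jslhuqo".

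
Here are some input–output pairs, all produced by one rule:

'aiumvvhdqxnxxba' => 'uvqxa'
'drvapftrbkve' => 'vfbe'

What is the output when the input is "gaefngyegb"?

The rule is to keep one character in every 3, starting at position 3 (positions 3rd, 6th, 9th, ...).
On "gaefngyegb" that produces "egg".

egg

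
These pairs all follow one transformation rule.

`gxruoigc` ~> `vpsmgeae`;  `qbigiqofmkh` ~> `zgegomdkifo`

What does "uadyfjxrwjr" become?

ybwdhvpuhps

Looking at the pairs, the operation is to move the first character to the end, then shift every letter 2 places backward in the alphabet (wrapping around).
"uadyfjxrwjr" → "adyfjxrwjru" → "ybwdhvpuhps".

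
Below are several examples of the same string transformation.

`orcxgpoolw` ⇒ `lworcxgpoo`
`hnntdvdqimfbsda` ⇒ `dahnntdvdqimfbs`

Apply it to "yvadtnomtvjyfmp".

mpyvadtnomtvjyf

The rule is to move the last 2 characters to the front (rotate right by 2).
So "yvadtnomtvjyfmp" becomes "mpyvadtnomtvjyf".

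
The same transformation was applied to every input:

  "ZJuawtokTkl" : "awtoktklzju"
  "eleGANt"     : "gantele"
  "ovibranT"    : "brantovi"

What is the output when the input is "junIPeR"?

iperjun

What's happening: move the first 3 characters to the end (rotate left by 3), then convert every letter to lowercase.
On "junIPeR": the first step gives "IPeRjun", and the second then gives "iperjun".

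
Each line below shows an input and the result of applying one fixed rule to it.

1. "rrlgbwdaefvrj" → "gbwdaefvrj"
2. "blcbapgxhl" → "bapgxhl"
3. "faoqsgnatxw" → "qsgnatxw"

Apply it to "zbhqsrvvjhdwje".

The rule is to delete the first 3 characters.
On "zbhqsrvvjhdwje" that produces "qsrvvjhdwje".

qsrvvjhdwje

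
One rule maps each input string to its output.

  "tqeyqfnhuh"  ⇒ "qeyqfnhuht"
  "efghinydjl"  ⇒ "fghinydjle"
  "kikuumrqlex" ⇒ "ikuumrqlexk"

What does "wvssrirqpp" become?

vssrirqppw

The pattern: move the first character to the end.
On "wvssrirqpp" that produces "vssrirqppw".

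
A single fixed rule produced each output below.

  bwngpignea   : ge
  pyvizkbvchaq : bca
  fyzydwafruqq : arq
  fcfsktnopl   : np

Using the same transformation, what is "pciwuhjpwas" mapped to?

In each case the input is transformed by: keep every other character starting from the first (positions 1st, 3rd, 5th, ...), then delete the first 3 characters.
Starting from "pciwuhjpwas": after the first operation, "piujws"; after the second, "jws".

jws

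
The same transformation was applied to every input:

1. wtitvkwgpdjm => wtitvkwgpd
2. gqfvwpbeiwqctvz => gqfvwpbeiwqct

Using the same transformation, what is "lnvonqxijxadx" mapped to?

What's happening: delete the last 2 characters.
For "lnvonqxijxadx" the result is "lnvonqxijxa".

lnvonqxijxa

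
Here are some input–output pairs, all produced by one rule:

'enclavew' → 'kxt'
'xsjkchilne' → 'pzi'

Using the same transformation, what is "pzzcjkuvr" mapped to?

wgs

The transformation: keep one character in every 3, starting at position 2 (positions 2nd, 5th, 8th, ...), then shift every letter 3 places backward in the alphabet (wrapping around).
"pzzcjkuvr" → "zjv" → "wgs".
(Check on "xsjkchilne": → "scl" → "pzi" ✓)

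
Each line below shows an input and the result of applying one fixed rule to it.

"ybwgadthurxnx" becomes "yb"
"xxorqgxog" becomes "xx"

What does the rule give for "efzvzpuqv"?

What's happening: keep only the first 2 characters.
Doing the same to "efzvzpuqv": "ef".

ef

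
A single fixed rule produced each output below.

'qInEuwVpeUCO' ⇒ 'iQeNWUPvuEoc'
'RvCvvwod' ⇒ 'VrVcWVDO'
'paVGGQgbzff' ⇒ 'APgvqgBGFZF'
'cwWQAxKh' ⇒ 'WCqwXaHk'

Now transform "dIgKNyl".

Looking at the pairs, the operation is to swap each adjacent pair of characters (1↔2, 3↔4, ...), then flip the case of every letter.
Starting from "dIgKNyl": after the first operation, "IdKgyNl"; after the second, "iDkGYnL".

iDkGYnL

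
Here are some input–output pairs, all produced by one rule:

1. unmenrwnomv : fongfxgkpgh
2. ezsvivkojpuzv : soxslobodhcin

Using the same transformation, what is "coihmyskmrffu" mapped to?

ynvhbafrldfky

The transformation: shift every letter 7 places backward in the alphabet (wrapping around), then move the last 2 characters to the front (rotate right by 2).
Starting from "coihmyskmrffu": after the first operation, "vhbafrldfkyyn"; after the second, "ynvhbafrldfky".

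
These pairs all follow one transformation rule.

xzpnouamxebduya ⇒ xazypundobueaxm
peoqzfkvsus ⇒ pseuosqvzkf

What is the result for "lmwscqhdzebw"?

lwmbweszcdqh

Each output is the input with this applied: take characters alternately from the front and the back (1st, last, 2nd, 2nd-last, ...).
Doing the same to "lmwscqhdzebw": "lwmbweszcdqh".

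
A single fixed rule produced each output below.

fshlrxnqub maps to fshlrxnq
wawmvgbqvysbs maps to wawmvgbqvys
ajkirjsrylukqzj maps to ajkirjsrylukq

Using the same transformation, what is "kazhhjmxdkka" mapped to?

kazhhjmxdk

What's happening: delete the last 2 characters.
"kazhhjmxdkka" → "kazhhjmxdk".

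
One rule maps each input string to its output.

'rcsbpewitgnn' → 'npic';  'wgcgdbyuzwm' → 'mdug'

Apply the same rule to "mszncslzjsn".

The pattern: keep one character in every 3, starting at position 2 (positions 2nd, 5th, 8th, ...), then swap the first and last characters.
Applying both steps to "mszncslzjsn": "sczn", then "nczs".
(Check on "rcsbpewitgnn": → "cpin" → "npic" ✓)

nczs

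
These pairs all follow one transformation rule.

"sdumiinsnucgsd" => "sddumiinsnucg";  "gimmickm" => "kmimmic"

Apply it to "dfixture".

refixtu

The rule is to delete the first character, then move the last 2 characters to the front (rotate right by 2).
On "dfixture": the first step gives "fixture", and the second then gives "refixtu".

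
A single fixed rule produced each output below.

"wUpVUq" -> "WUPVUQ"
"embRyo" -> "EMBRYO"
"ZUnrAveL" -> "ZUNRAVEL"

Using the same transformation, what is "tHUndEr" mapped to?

THUNDER

In each case the input is transformed by: convert every letter to uppercase.
Applying that to "tHUndEr" gives "THUNDER".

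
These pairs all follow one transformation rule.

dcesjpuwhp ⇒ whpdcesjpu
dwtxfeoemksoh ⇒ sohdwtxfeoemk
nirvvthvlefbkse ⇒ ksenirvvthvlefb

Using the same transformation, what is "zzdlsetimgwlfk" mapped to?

lfkzzdlsetimgw

Looking at the pairs, the operation is to move the last 3 characters to the front (rotate right by 3).
So "zzdlsetimgwlfk" becomes "lfkzzdlsetimgw".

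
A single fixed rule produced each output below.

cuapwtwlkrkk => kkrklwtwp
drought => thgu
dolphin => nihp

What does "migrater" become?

The pattern: delete the first 3 characters, then reverse the string.
For "migrater", step one produces "rater"; step two turns that into "retar".

retar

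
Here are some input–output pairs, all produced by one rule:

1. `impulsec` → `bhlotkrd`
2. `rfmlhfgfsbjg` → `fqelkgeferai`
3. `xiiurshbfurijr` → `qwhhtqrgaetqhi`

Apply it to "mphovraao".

What's happening: move the last character to the front, then shift every letter 1 place backward in the alphabet (wrapping around).
For "mphovraao", step one produces "omphovraa"; step two turns that into "nlognuqzz".

nlognuqzz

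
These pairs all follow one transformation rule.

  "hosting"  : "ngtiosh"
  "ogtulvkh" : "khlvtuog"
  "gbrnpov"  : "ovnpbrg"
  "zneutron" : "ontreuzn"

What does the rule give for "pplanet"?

Looking at the pairs, the operation is to reverse the string, then swap each adjacent pair of characters (1↔2, 3↔4, ...).
On "pplanet": the first step gives "tenalpp", and the second then gives "etanplp".

etanplp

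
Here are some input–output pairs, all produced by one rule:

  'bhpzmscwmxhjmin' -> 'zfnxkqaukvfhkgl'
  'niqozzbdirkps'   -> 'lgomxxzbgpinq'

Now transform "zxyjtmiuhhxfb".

xvwhrkgsffvdz

In each case the input is transformed by: shift every letter 2 places backward in the alphabet (wrapping around).
So "zxyjtmiuhhxfb" becomes "xvwhrkgsffvdz".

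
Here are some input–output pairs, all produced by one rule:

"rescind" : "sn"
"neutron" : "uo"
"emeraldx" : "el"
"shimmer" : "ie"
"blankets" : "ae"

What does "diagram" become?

The rule is to keep one character in every 3, starting at position 3 (positions 3rd, 6th, 9th, ...).
"diagram" → "aa".

aa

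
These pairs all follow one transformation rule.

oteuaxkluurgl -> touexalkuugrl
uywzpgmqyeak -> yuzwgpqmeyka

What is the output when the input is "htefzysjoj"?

The transformation: swap each adjacent pair of characters (1↔2, 3↔4, ...).
Doing the same to "htefzysjoj": "thfeyzjsjo".

thfeyzjsjo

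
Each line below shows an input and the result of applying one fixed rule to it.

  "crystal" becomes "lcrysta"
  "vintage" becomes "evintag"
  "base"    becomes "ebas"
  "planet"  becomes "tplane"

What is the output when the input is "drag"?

gdra

In each case the input is transformed by: move the last character to the front.
So "drag" becomes "gdra".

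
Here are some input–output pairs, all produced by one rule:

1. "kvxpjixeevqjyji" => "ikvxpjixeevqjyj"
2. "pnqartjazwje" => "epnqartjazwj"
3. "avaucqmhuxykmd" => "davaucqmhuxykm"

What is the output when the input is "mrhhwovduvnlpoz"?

The transformation: move the last character to the front.
For "mrhhwovduvnlpoz" the result is "zmrhhwovduvnlpo".

zmrhhwovduvnlpo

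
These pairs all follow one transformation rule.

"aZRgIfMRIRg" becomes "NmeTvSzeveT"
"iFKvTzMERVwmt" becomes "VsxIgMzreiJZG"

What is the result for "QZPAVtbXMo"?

The pattern: shift every letter 13 places forward in the alphabet (wrapping around) — i.e. ROT13, then flip the case of every letter.
Applying both steps to "QZPAVtbXMo": "DMCNIgoKZb", then "dmcniGOkzB".

dmcniGOkzB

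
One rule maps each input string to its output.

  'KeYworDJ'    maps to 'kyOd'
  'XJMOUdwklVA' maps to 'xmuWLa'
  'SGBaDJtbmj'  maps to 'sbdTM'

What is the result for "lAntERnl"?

Each output is the input with this applied: flip the case of every letter, then keep every other character starting from the first (positions 1st, 3rd, 5th, ...).
On "lAntERnl": the first step gives "LaNTerNL", and the second then gives "LNeN".

LNeN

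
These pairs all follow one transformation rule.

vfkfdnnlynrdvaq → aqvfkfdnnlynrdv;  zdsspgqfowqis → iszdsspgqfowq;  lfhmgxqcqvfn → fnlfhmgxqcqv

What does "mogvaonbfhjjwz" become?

In each case the input is transformed by: move the last 2 characters to the front (rotate right by 2).
For "mogvaonbfhjjwz" the result is "wzmogvaonbfhjj".

wzmogvaonbfhjj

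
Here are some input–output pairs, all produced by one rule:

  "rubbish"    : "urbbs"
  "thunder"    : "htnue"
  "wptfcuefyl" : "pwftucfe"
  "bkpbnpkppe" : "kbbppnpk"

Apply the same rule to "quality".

Rule — swap each adjacent pair of characters (1↔2, 3↔4, ...), then delete the last 2 characters.
"quality" → "uqlat".

uqlat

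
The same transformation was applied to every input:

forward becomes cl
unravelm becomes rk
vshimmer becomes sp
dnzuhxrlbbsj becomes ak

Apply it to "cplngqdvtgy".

zm

Looking at the pairs, the operation is to shift every letter 3 places backward in the alphabet (wrapping around), then keep only the first 2 characters.
For "cplngqdvtgy", step one produces "zmikdnasqdv"; step two turns that into "zm".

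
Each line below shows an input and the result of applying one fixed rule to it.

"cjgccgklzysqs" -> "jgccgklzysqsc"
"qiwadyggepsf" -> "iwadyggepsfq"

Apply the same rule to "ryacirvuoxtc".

Rule — move the first character to the end.
For "ryacirvuoxtc" the result is "yacirvuoxtcr".

yacirvuoxtcr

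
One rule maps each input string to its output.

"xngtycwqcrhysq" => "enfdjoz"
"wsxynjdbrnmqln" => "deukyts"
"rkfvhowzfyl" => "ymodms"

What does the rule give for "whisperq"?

Rule — shift every letter 7 places forward in the alphabet (wrapping around), then keep every other character starting from the first (positions 1st, 3rd, 5th, ...).
Working it through for "whisperq": intermediate "dopzwlyx", final "dpwy".

dpwy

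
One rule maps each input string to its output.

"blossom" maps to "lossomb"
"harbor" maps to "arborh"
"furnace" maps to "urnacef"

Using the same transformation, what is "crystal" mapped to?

rystalc

The rule is to move the first character to the end.
So "crystal" becomes "rystalc".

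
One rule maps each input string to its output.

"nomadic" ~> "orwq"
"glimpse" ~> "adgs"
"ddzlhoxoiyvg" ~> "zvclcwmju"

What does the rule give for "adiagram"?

oufoa

What's happening: shift every letter 12 places backward in the alphabet (wrapping around), then delete the first 3 characters.
Applying both steps to "adiagram": "orwoufoa", then "oufoa".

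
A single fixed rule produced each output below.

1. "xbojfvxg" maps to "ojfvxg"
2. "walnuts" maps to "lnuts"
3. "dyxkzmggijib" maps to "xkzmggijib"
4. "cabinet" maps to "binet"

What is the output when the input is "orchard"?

Rule — delete the first 2 characters.
Doing the same to "orchard": "chard".

chard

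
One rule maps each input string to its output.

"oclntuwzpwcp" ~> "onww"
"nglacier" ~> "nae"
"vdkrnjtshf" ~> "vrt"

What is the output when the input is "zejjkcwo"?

What's happening: delete the last character, then keep one character in every 3, starting at position 1 (positions 1st, 4th, 7th, ...).
"zejjkcwo" → "zejjkcw" → "zjw".
(Check on "oclntuwzpwcp": → "oclntuwzpwc" → "onww" ✓)

zjw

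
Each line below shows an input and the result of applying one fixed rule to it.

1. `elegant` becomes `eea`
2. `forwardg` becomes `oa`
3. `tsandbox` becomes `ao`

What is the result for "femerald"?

The transformation: keep only the vowels.
"femerald" → "eea".

eea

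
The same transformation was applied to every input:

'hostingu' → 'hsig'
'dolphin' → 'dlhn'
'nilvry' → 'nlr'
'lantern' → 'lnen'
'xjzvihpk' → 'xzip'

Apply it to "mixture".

mxue

In each case the input is transformed by: keep every other character starting from the first (positions 1st, 3rd, 5th, ...).
Doing the same to "mixture": "mxue".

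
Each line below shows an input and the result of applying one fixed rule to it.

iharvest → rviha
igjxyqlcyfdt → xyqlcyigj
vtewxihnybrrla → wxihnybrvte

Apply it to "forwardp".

The transformation: delete the last 3 characters, then move the first 3 characters to the end (rotate left by 3).
Starting from "forwardp": after the first operation, "forwa"; after the second, "wafor".

wafor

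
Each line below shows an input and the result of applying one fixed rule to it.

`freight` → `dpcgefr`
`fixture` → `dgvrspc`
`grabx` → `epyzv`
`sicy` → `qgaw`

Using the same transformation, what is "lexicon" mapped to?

jcvgaml

The rule is to shift every letter 2 places backward in the alphabet (wrapping around).
For "lexicon" the result is "jcvgaml".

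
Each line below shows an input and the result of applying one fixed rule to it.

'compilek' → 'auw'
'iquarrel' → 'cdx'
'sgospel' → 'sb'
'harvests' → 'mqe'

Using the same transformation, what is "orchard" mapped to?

dm

The pattern: keep one character in every 3, starting at position 2 (positions 2nd, 5th, 8th, ...), then shift every letter 12 places forward in the alphabet (wrapping around).
On "orchard": the first step gives "ra", and the second then gives "dm".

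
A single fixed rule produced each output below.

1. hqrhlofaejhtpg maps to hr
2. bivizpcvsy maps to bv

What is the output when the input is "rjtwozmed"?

What's happening: keep every other character starting from the first (positions 1st, 3rd, 5th, ...), then keep only the first 2 characters.
"rjtwozmed" → "rt".

rt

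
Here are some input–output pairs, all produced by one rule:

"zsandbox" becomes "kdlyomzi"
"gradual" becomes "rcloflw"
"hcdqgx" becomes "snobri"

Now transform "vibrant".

Looking at the pairs, the operation is to shift every letter 11 places forward in the alphabet (wrapping around).
For "vibrant" the result is "gtmclye".

gtmclye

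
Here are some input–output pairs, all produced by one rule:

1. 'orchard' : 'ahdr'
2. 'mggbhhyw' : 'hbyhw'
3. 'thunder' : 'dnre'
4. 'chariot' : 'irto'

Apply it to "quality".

ilyt

The transformation: delete the first 3 characters, then swap each adjacent pair of characters (1↔2, 3↔4, ...).
Doing the same to "quality": "ilyt".
(Check on "thunder": → "nder" → "dnre" ✓)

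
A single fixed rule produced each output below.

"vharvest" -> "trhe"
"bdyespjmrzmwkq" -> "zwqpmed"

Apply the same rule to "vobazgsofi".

ooiga

Each output is the input with this applied: keep every other character starting from the second (positions 2nd, 4th, 6th, ...), then sort the characters into reverse alphabetical order.
Applying both steps to "vobazgsofi": "oagoi", then "ooiga".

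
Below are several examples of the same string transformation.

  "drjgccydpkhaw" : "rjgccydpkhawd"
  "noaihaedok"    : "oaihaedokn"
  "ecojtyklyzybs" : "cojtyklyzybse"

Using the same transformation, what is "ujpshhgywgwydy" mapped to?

The rule is to move the first character to the end.
Doing the same to "ujpshhgywgwydy": "jpshhgywgwydyu".

jpshhgywgwydyu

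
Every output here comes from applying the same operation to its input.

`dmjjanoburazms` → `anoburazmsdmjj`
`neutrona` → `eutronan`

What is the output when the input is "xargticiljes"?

gticiljesxar

Looking at the pairs, the operation is to move the last 3 characters to the front (rotate right by 3), then swap the front and back halves of the string.
Starting from "xargticiljes": after the first operation, "jesxargticil"; after the second, "gticiljesxar".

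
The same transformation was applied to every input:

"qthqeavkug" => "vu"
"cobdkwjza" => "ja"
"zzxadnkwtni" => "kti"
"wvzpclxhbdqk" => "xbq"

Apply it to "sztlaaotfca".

The rule is to keep every other character starting from the first (positions 1st, 3rd, 5th, ...), then delete the first 3 characters.
Starting from "sztlaaotfca": after the first operation, "staofa"; after the second, "ofa".

ofa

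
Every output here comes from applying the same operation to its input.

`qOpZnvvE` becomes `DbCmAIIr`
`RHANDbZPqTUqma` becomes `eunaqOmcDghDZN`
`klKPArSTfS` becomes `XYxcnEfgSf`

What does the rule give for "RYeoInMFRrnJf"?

elRBvAzseEAwS

What's happening: shift every letter 13 places forward in the alphabet (wrapping around) — i.e. ROT13, then flip the case of every letter.
Doing the same to "RYeoInMFRrnJf": "elRBvAzseEAwS".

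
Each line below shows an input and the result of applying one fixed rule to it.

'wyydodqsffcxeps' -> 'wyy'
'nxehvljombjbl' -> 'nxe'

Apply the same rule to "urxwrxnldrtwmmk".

Each output is the input with this applied: keep only the first 3 characters.
So "urxwrxnldrtwmmk" becomes "urx".

urx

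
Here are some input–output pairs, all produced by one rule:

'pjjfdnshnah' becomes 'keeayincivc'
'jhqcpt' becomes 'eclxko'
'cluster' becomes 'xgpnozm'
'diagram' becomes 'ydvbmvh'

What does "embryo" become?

zhwmtj

In each case the input is transformed by: shift every letter 5 places backward in the alphabet (wrapping around).
"embryo" → "zhwmtj".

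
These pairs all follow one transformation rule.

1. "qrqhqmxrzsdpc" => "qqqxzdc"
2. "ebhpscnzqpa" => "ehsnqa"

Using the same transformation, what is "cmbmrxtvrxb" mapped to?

cbrtrb

Looking at the pairs, the operation is to keep every other character starting from the first (positions 1st, 3rd, 5th, ...).
On "cmbmrxtvrxb" that produces "cbrtrb".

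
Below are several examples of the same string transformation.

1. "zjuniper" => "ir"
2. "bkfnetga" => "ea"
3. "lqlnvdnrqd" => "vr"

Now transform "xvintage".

te

The rule is to keep one character in every 3, starting at position 2 (positions 2nd, 5th, 8th, ...), then delete the first character.
Applying both steps to "xvintage": "vte", then "te".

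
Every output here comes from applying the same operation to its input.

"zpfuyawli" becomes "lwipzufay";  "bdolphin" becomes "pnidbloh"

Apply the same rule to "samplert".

ltraspme

Looking at the pairs, the operation is to swap each adjacent pair of characters (1↔2, 3↔4, ...), then move the last 3 characters to the front (rotate right by 3).
Working it through for "samplert": intermediate "aspmeltr", final "ltraspme".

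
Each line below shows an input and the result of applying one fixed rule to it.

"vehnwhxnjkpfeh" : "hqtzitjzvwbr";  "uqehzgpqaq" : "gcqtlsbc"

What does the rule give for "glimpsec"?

sxuybe

The rule is to delete the last 2 characters, then shift every letter 12 places forward in the alphabet (wrapping around).
Applying both steps to "glimpsec": "glimps", then "sxuybe".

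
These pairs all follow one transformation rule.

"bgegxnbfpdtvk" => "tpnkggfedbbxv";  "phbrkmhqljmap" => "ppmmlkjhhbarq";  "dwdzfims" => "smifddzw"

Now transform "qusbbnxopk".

The pattern: sort the characters into reverse alphabetical order, then move the first 2 characters to the end (rotate left by 2).
Starting from "qusbbnxopk": after the first operation, "xusqponkbb"; after the second, "sqponkbbxu".
(Check on "phbrkmhqljmap": → "rqppmmlkjhhba" → "ppmmlkjhhbarq" ✓)

sqponkbbxu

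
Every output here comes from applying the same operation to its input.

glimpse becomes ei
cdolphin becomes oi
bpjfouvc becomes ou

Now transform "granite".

eai

The transformation: move the last character to the front, then keep only the vowels.
Starting from "granite": after the first operation, "egranit"; after the second, "eai".
(Check on "cdolphin": → "ncdolphi" → "oi" ✓)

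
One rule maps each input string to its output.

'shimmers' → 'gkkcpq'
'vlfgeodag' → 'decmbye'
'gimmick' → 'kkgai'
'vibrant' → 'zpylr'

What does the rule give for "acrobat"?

Each output is the input with this applied: delete the first 2 characters, then shift every letter 2 places backward in the alphabet (wrapping around).
Starting from "acrobat": after the first operation, "robat"; after the second, "pmzyr".

pmzyr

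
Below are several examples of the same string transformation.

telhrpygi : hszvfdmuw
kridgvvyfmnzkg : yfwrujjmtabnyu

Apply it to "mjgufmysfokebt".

axuitamgtcysph

Looking at the pairs, the operation is to shift every letter 12 places backward in the alphabet (wrapping around).
So "mjgufmysfokebt" becomes "axuitamgtcysph".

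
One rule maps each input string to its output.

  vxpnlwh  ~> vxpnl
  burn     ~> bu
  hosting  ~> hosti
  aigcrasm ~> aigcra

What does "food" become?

Rule — delete the last 2 characters.
Doing the same to "food": "fo".

fo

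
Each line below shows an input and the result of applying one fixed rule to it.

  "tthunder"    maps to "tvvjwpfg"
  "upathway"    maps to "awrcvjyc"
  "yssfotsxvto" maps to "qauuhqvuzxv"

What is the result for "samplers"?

uucorngt

Rule — move the last character to the front, then shift every letter 2 places forward in the alphabet (wrapping around).
On "samplers": the first step gives "ssampler", and the second then gives "uucorngt".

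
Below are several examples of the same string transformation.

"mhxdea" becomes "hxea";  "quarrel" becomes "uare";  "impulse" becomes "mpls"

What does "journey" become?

What's happening: double every character, then keep one character in every 3, starting at position 3 (positions 3rd, 6th, 9th, ...).
Applying both steps to "journey": "jjoouurrnneeyy", then "oune".

oune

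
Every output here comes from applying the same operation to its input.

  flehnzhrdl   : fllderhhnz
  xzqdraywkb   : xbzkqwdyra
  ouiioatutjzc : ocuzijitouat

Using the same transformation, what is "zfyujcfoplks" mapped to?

Looking at the pairs, the operation is to take characters alternately from the front and the back (1st, last, 2nd, 2nd-last, ...).
So "zfyujcfoplks" becomes "zsfkylupjocf".

zsfkylupjocf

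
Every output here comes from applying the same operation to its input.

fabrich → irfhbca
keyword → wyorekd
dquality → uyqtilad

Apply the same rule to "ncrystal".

tyrslnac

Each output is the input with this applied: sort the characters into reverse alphabetical order, then swap each adjacent pair of characters (1↔2, 3↔4, ...).
Starting from "ncrystal": after the first operation, "ytsrnlca"; after the second, "tyrslnac".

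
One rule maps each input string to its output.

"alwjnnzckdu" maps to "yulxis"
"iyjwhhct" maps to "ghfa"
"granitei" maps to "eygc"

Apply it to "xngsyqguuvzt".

vewesx

The rule is to keep every other character starting from the first (positions 1st, 3rd, 5th, ...), then shift every letter 2 places backward in the alphabet (wrapping around).
Starting from "xngsyqguuvzt": after the first operation, "xgyguz"; after the second, "vewesx".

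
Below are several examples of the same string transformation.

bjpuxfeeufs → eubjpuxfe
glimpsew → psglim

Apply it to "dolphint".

The rule is to delete the last 2 characters, then move the last 2 characters to the front (rotate right by 2).
Starting from "dolphint": after the first operation, "dolphi"; after the second, "hidolp".
(Check on "glimpsew": → "glimps" → "psglim" ✓)

hidolp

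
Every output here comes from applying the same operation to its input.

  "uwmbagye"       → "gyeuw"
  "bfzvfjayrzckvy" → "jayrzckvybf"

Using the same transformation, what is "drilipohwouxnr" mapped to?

pohwouxnrdr

Rule — move the first 2 characters to the end (rotate left by 2), then delete the first 3 characters.
"drilipohwouxnr" → "ilipohwouxnrdr" → "pohwouxnrdr".
(Check on "uwmbagye": → "mbagyeuw" → "gyeuw" ✓)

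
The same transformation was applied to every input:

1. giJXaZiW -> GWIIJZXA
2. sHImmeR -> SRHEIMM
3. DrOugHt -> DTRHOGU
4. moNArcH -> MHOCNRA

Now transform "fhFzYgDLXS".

What's happening: take characters alternately from the front and the back (1st, last, 2nd, 2nd-last, ...), then convert every letter to uppercase.
Starting from "fhFzYgDLXS": after the first operation, "fShXFLzDYg"; after the second, "FSHXFLZDYG".
(Check on "sHImmeR": → "sRHeImm" → "SRHEIMM" ✓)

FSHXFLZDYG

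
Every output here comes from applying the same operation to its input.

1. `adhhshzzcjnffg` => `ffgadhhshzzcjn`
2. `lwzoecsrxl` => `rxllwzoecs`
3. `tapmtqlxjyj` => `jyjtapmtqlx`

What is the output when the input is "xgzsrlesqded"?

dedxgzsrlesq

Each output is the input with this applied: move the last 3 characters to the front (rotate right by 3).
On "xgzsrlesqded" that produces "dedxgzsrlesq".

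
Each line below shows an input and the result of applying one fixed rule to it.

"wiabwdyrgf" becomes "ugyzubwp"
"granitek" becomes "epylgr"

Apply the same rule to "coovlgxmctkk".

ammtjevkar

The transformation: shift every letter 2 places backward in the alphabet (wrapping around), then delete the last 2 characters.
On "coovlgxmctkk": the first step gives "ammtjevkarii", and the second then gives "ammtjevkar".
(Check on "wiabwdyrgf": → "ugyzubwped" → "ugyzubwp" ✓)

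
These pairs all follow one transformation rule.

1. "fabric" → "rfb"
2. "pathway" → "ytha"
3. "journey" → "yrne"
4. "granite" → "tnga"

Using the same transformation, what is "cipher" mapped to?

rie

Looking at the pairs, the operation is to sort the characters into reverse alphabetical order, then keep every other character starting from the first (positions 1st, 3rd, 5th, ...).
Working it through for "cipher": intermediate "rpihec", final "rie".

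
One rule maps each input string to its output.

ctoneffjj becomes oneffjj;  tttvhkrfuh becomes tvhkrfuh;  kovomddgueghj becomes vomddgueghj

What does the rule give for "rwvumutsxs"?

vumutsxs

Rule — delete the first 2 characters.
"rwvumutsxs" → "vumutsxs".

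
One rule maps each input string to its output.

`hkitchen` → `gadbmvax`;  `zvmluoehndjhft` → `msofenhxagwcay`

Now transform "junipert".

Looking at the pairs, the operation is to shift every letter 7 places backward in the alphabet (wrapping around), then move the last character to the front.
"junipert" → "cngbixkm" → "mcngbixk".

mcngbixk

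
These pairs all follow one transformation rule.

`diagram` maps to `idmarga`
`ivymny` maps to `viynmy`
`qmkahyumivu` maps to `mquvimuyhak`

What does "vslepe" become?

svepel

The transformation: move the first 2 characters to the end (rotate left by 2), then reverse the string.
For "vslepe", step one produces "lepevs"; step two turns that into "svepel".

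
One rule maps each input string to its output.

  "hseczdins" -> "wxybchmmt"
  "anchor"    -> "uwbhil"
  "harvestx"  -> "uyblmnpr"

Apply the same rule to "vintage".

uyachnp

The transformation: sort the characters into alphabetical order, then shift every letter 6 places backward in the alphabet (wrapping around).
Working it through for "vintage": intermediate "aegintv", final "uyachnp".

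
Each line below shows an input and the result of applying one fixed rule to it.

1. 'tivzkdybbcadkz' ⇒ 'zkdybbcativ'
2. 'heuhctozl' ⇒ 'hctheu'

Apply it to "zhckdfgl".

kdzhc

The transformation: delete the last 3 characters, then move the first 3 characters to the end (rotate left by 3).
"zhckdfgl" → "zhckd" → "kdzhc".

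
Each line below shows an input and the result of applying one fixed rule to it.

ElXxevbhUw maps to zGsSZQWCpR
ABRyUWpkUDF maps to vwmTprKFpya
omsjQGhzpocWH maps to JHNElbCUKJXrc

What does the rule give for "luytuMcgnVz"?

Each output is the input with this applied: flip the case of every letter, then shift every letter 5 places backward in the alphabet (wrapping around).
Applying both steps to "luytuMcgnVz": "LUYTUmCGNvZ", then "GPTOPhXBIqU".

GPTOPhXBIqU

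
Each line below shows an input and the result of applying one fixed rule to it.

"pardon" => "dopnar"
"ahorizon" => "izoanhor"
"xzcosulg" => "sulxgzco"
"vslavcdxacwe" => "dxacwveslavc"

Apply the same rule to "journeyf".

Rule — swap the first and last characters, then swap the front and back halves of the string.
On "journeyf": the first step gives "fourneyj", and the second then gives "neyjfour".

neyjfour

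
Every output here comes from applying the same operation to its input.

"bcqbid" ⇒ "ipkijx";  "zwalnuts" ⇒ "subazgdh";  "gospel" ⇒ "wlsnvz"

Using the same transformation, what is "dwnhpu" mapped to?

The transformation: move the first 3 characters to the end (rotate left by 3), then shift every letter 7 places forward in the alphabet (wrapping around).
So "dwnhpu" becomes "owbkdu".

owbkdu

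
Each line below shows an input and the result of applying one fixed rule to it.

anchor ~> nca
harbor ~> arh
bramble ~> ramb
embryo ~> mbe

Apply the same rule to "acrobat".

croa

Each output is the input with this applied: delete the last 3 characters, then move the first character to the end.
Applying both steps to "acrobat": "acro", then "croa".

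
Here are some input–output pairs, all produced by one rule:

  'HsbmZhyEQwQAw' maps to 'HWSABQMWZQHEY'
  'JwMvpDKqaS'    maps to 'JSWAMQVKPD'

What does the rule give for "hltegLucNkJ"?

HJLKTNECGUL

The rule is to take characters alternately from the front and the back (1st, last, 2nd, 2nd-last, ...), then convert every letter to uppercase.
Applying both steps to "hltegLucNkJ": "hJlktNecguL", then "HJLKTNECGUL".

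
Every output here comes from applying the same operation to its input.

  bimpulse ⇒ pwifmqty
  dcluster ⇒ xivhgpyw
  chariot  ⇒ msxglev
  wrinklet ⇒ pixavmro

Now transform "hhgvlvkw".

Looking at the pairs, the operation is to move the last 3 characters to the front (rotate right by 3), then shift every letter 4 places forward in the alphabet (wrapping around).
"hhgvlvkw" → "vkwhhgvl" → "zoallkzp".
(Check on "dcluster": → "terdclus" → "xivhgpyw" ✓)

zoallkzp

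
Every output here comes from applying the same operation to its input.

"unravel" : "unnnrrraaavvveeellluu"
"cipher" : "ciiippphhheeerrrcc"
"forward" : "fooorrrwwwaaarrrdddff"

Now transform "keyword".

keeeyyywwwooorrrdddkk

The rule is to repeat every character 3 times, then move the first 2 characters to the end (rotate left by 2).
On "keyword": the first step gives "kkkeeeyyywwwooorrrddd", and the second then gives "keeeyyywwwooorrrdddkk".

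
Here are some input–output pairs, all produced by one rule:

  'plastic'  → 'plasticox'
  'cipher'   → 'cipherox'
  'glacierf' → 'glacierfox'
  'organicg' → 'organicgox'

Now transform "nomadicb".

Looking at the pairs, the operation is to append "ox".
"nomadicb" → "nomadicbox".

nomadicbox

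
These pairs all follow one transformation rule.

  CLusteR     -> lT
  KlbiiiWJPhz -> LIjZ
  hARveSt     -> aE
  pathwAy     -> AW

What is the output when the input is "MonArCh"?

The rule is to flip the case of every letter, then keep one character in every 3, starting at position 2 (positions 2nd, 5th, 8th, ...).
Starting from "MonArCh": after the first operation, "mONaRcH"; after the second, "OR".
(Check on "pathwAy": → "PATHWaY" → "AW" ✓)

OR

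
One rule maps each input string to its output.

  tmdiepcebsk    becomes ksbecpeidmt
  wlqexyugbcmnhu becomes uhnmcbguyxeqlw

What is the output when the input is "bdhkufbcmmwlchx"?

The rule is to reverse the string.
"bdhkufbcmmwlchx" → "xhclwmmcbfukhdb".

xhclwmmcbfukhdb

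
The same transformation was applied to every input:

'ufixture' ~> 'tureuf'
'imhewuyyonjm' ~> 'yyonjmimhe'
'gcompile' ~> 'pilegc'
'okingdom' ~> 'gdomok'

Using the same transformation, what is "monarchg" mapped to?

rchgmo

The pattern: swap the front and back halves of the string, then delete the last 2 characters.
Working it through for "monarchg": intermediate "rchgmona", final "rchgmo".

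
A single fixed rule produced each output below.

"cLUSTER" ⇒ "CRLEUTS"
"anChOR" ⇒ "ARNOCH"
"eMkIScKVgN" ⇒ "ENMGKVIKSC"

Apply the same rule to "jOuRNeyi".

The transformation: take characters alternately from the front and the back (1st, last, 2nd, 2nd-last, ...), then convert every letter to uppercase.
Starting from "jOuRNeyi": after the first operation, "jiOyueRN"; after the second, "JIOYUERN".

JIOYUERN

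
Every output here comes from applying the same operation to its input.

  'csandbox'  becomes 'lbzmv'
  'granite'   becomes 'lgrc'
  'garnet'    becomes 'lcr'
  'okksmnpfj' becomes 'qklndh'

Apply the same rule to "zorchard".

In each case the input is transformed by: delete the first 3 characters, then shift every letter 2 places backward in the alphabet (wrapping around).
Applying both steps to "zorchard": "chard", then "afypb".
(Check on "garnet": → "net" → "lcr" ✓)

afypb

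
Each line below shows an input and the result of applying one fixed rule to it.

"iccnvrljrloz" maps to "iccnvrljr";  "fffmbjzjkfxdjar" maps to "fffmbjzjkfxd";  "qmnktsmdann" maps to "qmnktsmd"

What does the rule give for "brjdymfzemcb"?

What's happening: delete the last 3 characters.
Doing the same to "brjdymfzemcb": "brjdymfze".

brjdymfze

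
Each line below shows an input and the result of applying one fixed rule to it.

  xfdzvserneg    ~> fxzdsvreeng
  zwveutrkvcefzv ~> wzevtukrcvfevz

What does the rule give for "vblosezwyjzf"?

What's happening: swap each adjacent pair of characters (1↔2, 3↔4, ...).
"vblosezwyjzf" → "bvoleswzjyfz".

bvoleswzjyfz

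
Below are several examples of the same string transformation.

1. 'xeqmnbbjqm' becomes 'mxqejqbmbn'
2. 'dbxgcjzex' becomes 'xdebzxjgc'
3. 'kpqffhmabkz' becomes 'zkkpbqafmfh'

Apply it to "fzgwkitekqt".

tfqzkgewtki

The transformation: take characters alternately from the front and the back (1st, last, 2nd, 2nd-last, ...), then swap each adjacent pair of characters (1↔2, 3↔4, ...).
Working it through for "fzgwkitekqt": intermediate "ftzqgkwekti", final "tfqzkgewtki".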